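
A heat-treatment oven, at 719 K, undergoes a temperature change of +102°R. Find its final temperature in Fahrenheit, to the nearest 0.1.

Initial temperature in Celsius: 719 - 273.15 = 445.8500°C.
The 102°R change is an interval, so only the factor 5/9 applies: +102 × 5/9 = +56.6667°C.
Final Celsius temperature: 445.8500 + 56.6667 = 502.5167°C.
In Fahrenheit: 502.5167 × 1.8 + 32 = 936.5°F.

936.5°F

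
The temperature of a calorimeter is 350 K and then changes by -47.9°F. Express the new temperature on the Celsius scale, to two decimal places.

50.24°C

Initial temperature in Celsius: 350 - 273.15 = 76.8500°C.
The 47.9°F change is an interval, so only the factor 5/9 applies: -47.9 × 5/9 = -26.6111°C.
Final Celsius temperature: 76.8500 - 26.6111 = 50.2389°C.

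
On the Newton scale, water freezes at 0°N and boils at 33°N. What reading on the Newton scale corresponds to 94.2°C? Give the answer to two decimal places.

31.09°N

Linearly onto the Newton scale: 0 + (94.2000 / 100) × (33 - 0) = 31.09°N.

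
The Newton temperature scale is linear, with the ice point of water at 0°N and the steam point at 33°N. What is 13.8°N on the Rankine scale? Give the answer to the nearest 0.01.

Linear interpolation between the fixed points: C = (13.8 - 0) × 100 / (33 - 0) = 41.8182°C.
Then 41.8182 × 1.8 + 491.67 = 566.94°R.

566.94°R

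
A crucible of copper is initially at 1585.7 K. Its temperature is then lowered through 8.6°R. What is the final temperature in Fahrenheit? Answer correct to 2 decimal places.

2385.99°F

Initial temperature in Celsius: 1585.7 - 273.15 = 1312.5500°C.
The 8.6°R change is an interval, so only the factor 5/9 applies: -8.6 × 5/9 = -4.7778°C.
Final Celsius temperature: 1312.5500 - 4.7778 = 1307.7722°C.
In Fahrenheit: 1307.7722 × 1.8 + 32 = 2385.99°F.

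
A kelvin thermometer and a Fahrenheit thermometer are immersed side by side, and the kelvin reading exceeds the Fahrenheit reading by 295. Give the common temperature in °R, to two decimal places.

370.51°R

Let x be the kelvin reading; then the Fahrenheit reading is 1.8·x - 459.67.
(1.8·x - 459.67) - x = -295  ⇒  (0.8)·x = 164.67  ⇒  x = 205.8375 K.
In Celsius: 205.8375 - 273.15 = -67.3125°C.
In Rankine: -67.3125 × 1.8 + 491.67 = 370.51°R.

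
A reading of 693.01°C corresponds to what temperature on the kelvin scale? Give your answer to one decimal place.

966.2 K

In kelvin: 693.0100 + 273.15 = 966.2 K.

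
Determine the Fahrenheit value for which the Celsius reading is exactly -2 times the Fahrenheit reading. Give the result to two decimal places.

Let F be the Fahrenheit reading. The Celsius reading is C = 5/9·F - 17.7778.
Require C = -2·F: 5/9·F - 17.7778 = -2·F.
(23/9)·F = 17.7778  ⇒  F = 6.96.

6.96°F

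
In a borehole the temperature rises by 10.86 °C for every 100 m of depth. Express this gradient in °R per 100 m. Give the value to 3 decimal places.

Since only a temperature interval is involved, the additive offset between the scales drops out.
A change of 1°C is a change of 1.8°R, so 10.86 × 1.8 = 19.548.

19.548 °R/100 m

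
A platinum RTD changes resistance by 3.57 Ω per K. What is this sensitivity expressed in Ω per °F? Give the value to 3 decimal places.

1.983 Ω per °F

Since only a temperature interval is involved, the additive offset between the scales drops out.
A change of 1°F is a change of 5/9 K, so per °F the value is 3.57 × 5/9 = 1.983.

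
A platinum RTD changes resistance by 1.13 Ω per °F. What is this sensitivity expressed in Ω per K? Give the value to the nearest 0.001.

Since only a temperature interval is involved, the additive offset between the scales drops out.
A change of 1 K is a change of 1.8°F, so per K the value is 1.13 × 1.8 = 2.034.

2.034 Ω per K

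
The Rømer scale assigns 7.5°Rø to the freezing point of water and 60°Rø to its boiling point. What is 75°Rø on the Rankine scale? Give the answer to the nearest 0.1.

Linear interpolation between the fixed points: C = (75 - 7.5) × 100 / (60 - 7.5) = 128.5714°C.
Then 128.5714 × 1.8 + 491.67 = 723.1°R.

723.1°R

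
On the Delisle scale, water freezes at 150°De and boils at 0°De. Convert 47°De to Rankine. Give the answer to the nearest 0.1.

Linear interpolation between the fixed points: C = (47 - 150) × 100 / (0 - 150) = 68.6667°C.
Then 68.6667 × 1.8 + 491.67 = 615.3°R.

615.3°R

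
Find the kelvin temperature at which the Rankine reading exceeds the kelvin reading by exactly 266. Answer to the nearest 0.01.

Let K be the kelvin reading. The Rankine reading is R = 1.8·K.
Require R - K = 266: (0.8)·K = 266.
K = (266) / (0.8) = 332.50.

332.50 K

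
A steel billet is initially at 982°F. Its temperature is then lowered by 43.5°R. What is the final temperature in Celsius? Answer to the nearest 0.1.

503.6°C

Initial temperature in Celsius: (982 - 32) × 5/9 = 527.7778°C.
The 43.5°R change is an interval, so only the factor 5/9 applies: -43.5 × 5/9 = -24.1667°C.
Final Celsius temperature: 527.7778 - 24.1667 = 503.6111°C.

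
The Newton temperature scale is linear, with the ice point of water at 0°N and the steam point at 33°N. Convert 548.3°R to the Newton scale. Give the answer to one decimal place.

10.4°N

First in Celsius: (548.3 - 491.67) × 5/9 = 31.4611°C.
Linearly onto the Newton scale: 0 + (31.4611 / 100) × (33 - 0) = 10.4°N.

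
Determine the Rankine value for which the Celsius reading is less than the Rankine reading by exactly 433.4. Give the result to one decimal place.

360.6°R

Let R be the Rankine reading. The Celsius reading is C = 5/9·R - 273.15.
Require C - R = -433.4: (-4/9)·R - 273.15 = -433.4.
R = (-433.4 + 273.15) / (-4/9) = 360.6.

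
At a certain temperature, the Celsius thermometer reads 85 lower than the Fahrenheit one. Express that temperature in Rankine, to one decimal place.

610.9°R

Let x be the Fahrenheit reading; then the Celsius reading is 5/9·x - 17.7778.
(5/9·x - 17.7778) - x = -85  ⇒  (-4/9)·x = -67.2222  ⇒  x = 151.2500°F.
In Celsius: (151.25 - 32) × 5/9 = 66.2500°C.
In Rankine: 66.2500 × 1.8 + 491.67 = 610.9°R.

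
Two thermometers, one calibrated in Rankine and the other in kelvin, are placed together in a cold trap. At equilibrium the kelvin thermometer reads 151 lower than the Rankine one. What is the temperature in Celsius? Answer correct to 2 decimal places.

-84.40°C

Let x be the Rankine reading; then the kelvin reading is 5/9·x.
(5/9·x) - x = -151  ⇒  (-4/9)·x = -151  ⇒  x = 339.7500°R.
In Celsius: (339.75 - 491.67) × 5/9 = -84.40°C.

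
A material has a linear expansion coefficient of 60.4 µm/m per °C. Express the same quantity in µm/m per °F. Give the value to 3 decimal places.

The quantity depends on a temperature interval, so only the ratio of degree sizes applies; the offset between the scales is irrelevant.
A change of 1°F is a change of 5/9°C, so per °F the value is 60.4 × 5/9 = 33.556.

33.556 µm/m per °F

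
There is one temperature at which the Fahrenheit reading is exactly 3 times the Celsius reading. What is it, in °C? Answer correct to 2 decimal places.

26.67°C

Let C be the Celsius reading. The Fahrenheit reading is F = 1.8·C + 32.
Require F = 3·C: 1.8·C + 32 = 3·C.
(-1.2)·C = -32  ⇒  C = 26.67.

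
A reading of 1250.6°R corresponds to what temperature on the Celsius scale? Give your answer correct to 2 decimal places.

421.63°C

In Celsius: (1250.6 - 491.67) × 5/9 = 421.6278°C.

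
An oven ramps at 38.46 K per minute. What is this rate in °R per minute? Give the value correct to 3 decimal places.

69.228 °R/minute

The quantity depends on a temperature interval, so only the ratio of degree sizes applies; the offset between the scales is irrelevant.
A change of 1 K is a change of 1.8°R, so 38.46 × 1.8 = 69.228.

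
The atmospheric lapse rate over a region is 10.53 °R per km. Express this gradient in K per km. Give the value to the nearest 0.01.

5.85 K/km

Since only a temperature interval is involved, the additive offset between the scales drops out.
A change of 1°R is a change of 5/9 K, so 10.53 × 5/9 = 5.85.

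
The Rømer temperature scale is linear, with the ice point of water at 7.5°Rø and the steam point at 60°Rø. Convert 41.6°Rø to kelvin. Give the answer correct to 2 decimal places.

Linear interpolation between the fixed points: C = (41.6 - 7.5) × 100 / (60 - 7.5) = 64.9524°C.
Then 64.9524 + 273.15 = 338.10 K.

338.10 K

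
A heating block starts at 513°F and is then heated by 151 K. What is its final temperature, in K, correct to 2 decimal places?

691.37 K

Initial temperature in Celsius: (513 - 32) × 5/9 = 267.2222°C.
The 151 K change is an interval; Kelvin and Celsius degrees are the same size, so ΔC = +151°C.
Final Celsius temperature: 267.2222 + 151.0000 = 418.2222°C.
In kelvin: 418.2222 + 273.15 = 691.37 K.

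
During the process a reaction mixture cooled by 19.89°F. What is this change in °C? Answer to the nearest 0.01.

An interval of 1°F corresponds to 5/9°C.
19.89 × 5/9 = 11.05.

11.05°C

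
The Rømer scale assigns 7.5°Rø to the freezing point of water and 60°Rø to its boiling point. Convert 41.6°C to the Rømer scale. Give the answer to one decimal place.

29.3°Rø

Linearly onto the Rømer scale: 7.5 + (41.6000 / 100) × (60 - 7.5) = 29.3°Rø.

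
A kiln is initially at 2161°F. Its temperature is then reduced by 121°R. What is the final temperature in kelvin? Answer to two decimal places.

Initial temperature in Celsius: (2161 - 32) × 5/9 = 1182.7778°C.
The 121°R change is an interval, so only the factor 5/9 applies: -121 × 5/9 = -67.2222°C.
Final Celsius temperature: 1182.7778 - 67.2222 = 1115.5556°C.
In kelvin: 1115.5556 + 273.15 = 1388.71 K.

1388.71 K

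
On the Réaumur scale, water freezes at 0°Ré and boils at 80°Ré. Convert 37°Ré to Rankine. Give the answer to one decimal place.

574.9°R

Linear interpolation between the fixed points: C = (37 - 0) × 100 / (80 - 0) = 46.2500°C.
Then 46.2500 × 1.8 + 491.67 = 574.9°R.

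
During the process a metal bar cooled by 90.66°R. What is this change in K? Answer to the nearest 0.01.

50.37 K

An interval of 1°R corresponds to 5/9 K.
90.66 × 5/9 = 50.37.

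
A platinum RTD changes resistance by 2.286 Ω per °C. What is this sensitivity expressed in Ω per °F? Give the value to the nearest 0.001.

1.270 Ω per °F

Since only a temperature interval is involved, the additive offset between the scales drops out.
A change of 1°F is a change of 5/9°C, so per °F the value is 2.286 × 5/9 = 1.270.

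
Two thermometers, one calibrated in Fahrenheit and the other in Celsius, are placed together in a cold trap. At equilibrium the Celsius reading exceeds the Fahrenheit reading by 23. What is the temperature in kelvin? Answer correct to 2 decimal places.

204.40 K

Let x be the Fahrenheit reading; then the Celsius reading is 5/9·x - 17.7778.
(5/9·x - 17.7778) - x = 23  ⇒  (-4/9)·x = 40.7778  ⇒  x = -91.7500°F.
In Celsius: (-91.75 - 32) × 5/9 = -68.7500°C.
In kelvin: -68.7500 + 273.15 = 204.40 K.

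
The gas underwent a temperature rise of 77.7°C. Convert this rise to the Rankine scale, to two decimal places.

139.86°R

For a temperature interval the offset drops out; only the factor 1.8 applies.
77.7 × 1.8 = 139.86.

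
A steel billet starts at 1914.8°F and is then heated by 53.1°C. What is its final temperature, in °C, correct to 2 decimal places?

1099.10°C

Initial temperature in Celsius: (1914.8 - 32) × 5/9 = 1046.0000°C.
Final Celsius temperature: 1046.0000 + 53.1000 = 1099.1000°C.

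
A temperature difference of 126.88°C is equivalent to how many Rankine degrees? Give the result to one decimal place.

228.4°R

Only the scale ratio 1.8 matters for a change in temperature.
126.88 × 1.8 = 228.4.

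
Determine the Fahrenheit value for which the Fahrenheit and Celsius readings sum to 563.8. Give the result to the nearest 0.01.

373.87°F

Let F be the Fahrenheit reading. The Celsius reading is C = 5/9·F - 17.7778.
Require F + C = 563.8: (14/9)·F - 17.7778 = 563.8.
F = (563.8 + 17.7778) / (14/9) = 373.87.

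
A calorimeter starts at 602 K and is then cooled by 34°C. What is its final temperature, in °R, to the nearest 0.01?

1022.40°R

Initial temperature in Celsius: 602 - 273.15 = 328.8500°C.
Final Celsius temperature: 328.8500 - 34.0000 = 294.8500°C.
In Rankine: 294.8500 × 1.8 + 491.67 = 1022.40°R.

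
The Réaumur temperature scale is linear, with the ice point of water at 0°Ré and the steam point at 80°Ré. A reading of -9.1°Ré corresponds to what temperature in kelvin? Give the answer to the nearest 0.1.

261.8 K

Linear interpolation between the fixed points: C = (-9.1 - 0) × 100 / (80 - 0) = -11.3750°C.
Then -11.3750 + 273.15 = 261.8 K.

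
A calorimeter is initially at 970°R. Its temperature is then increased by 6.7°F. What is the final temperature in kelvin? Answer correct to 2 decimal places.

542.61 K

Initial temperature in Celsius: (970 - 491.67) × 5/9 = 265.7389°C.
The 6.7°F change is an interval, so only the factor 5/9 applies: +6.7 × 5/9 = +3.7222°C.
Final Celsius temperature: 265.7389 + 3.7222 = 269.4611°C.
In kelvin: 269.4611 + 273.15 = 542.61 K.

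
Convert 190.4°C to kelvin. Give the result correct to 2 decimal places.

In kelvin: 190.4000 + 273.15 = 463.55 K.

463.55 K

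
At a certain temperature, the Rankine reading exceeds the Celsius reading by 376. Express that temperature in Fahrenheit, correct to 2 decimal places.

-228.26°F

Let x be the Rankine reading; then the Celsius reading is 5/9·x - 273.15.
(5/9·x - 273.15) - x = -376  ⇒  (-4/9)·x = -102.85  ⇒  x = 231.4125°R.
In Celsius: (231.4125 - 491.67) × 5/9 = -144.5875°C.
In Fahrenheit: -144.5875 × 1.8 + 32 = -228.26°F.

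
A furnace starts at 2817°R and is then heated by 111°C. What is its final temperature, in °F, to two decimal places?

2557.13°F

Initial temperature in Celsius: (2817 - 491.67) × 5/9 = 1291.8500°C.
Final Celsius temperature: 1291.8500 + 111.0000 = 1402.8500°C.
In Fahrenheit: 1402.8500 × 1.8 + 32 = 2557.13°F.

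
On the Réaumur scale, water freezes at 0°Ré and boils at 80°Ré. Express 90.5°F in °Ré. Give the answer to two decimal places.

26.00°Ré

First in Celsius: (90.5 - 32) × 5/9 = 32.5000°C.
Linearly onto the Réaumur scale: 0 + (32.5000 / 100) × (80 - 0) = 26.00°Ré.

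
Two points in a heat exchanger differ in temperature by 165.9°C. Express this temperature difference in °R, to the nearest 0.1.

Only the scale ratio 1.8 matters for a change in temperature.
165.9 × 1.8 = 298.6.

298.6°R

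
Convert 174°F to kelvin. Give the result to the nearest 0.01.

In Celsius: (174 - 32) × 5/9 = 78.8889°C.
In kelvin: 78.8889 + 273.15 = 352.04 K.

352.04 K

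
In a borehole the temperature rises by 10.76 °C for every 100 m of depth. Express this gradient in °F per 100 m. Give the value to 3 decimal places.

Since only a temperature interval is involved, the additive offset between the scales drops out.
A change of 1°C is a change of 1.8°F, so 10.76 × 1.8 = 19.368.

19.368 °F/100 m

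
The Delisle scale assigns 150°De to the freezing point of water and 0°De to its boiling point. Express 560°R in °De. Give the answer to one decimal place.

First in Celsius: (560 - 491.67) × 5/9 = 37.9611°C.
Linearly onto the Delisle scale: 150 + (37.9611 / 100) × (0 - 150) = 93.1°De.

93.1°De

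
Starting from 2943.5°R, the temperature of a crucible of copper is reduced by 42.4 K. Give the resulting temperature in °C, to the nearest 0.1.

1319.7°C

Initial temperature in Celsius: (2943.5 - 491.67) × 5/9 = 1362.1278°C.
The 42.4 K change is an interval; Kelvin and Celsius degrees are the same size, so ΔC = -42.4°C.
Final Celsius temperature: 1362.1278 - 42.4000 = 1319.7278°C.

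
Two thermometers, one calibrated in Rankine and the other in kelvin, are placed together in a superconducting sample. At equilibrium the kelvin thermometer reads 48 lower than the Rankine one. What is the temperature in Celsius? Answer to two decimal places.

Let x be the Rankine reading; then the kelvin reading is 5/9·x.
(5/9·x) - x = -48  ⇒  (-4/9)·x = -48  ⇒  x = 108.0000°R.
In Celsius: (108 - 491.67) × 5/9 = -213.15°C.

-213.15°C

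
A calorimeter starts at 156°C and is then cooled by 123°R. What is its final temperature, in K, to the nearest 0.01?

360.82 K

The 123°R change is an interval, so only the factor 5/9 applies: -123 × 5/9 = -68.3333°C.
Final Celsius temperature: 156.0000 - 68.3333 = 87.6667°C.
In kelvin: 87.6667 + 273.15 = 360.82 K.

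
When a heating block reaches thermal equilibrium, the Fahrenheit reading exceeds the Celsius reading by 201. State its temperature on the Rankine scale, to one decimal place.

Let x be the Fahrenheit reading; then the Celsius reading is 5/9·x - 17.7778.
(5/9·x - 17.7778) - x = -201  ⇒  (-4/9)·x = -183.222  ⇒  x = 412.2500°F.
In Celsius: (412.25 - 32) × 5/9 = 211.2500°C.
In Rankine: 211.2500 × 1.8 + 491.67 = 871.9°R.

871.9°R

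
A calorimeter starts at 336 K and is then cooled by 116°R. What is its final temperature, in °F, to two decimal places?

29.13°F

Initial temperature in Celsius: 336 - 273.15 = 62.8500°C.
The 116°R change is an interval, so only the factor 5/9 applies: -116 × 5/9 = -64.4444°C.
Final Celsius temperature: 62.8500 - 64.4444 = -1.5944°C.
In Fahrenheit: -1.5944 × 1.8 + 32 = 29.13°F.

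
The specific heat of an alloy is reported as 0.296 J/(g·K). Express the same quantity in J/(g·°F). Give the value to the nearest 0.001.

0.164 J/(g·°F)

Since only a temperature interval is involved, the additive offset between the scales drops out.
A change of 1°F is a change of 5/9 K, so per °F the value is 0.296 × 5/9 = 0.164.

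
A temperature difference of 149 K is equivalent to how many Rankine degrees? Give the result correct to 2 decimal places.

An interval of 1 K corresponds to 1.8°R.
149 × 1.8 = 268.20.

268.20°R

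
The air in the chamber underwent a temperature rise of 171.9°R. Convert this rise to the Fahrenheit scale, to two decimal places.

171.90°F

Rankine and Fahrenheit degrees are the same size, so the interval is unchanged: 171.90.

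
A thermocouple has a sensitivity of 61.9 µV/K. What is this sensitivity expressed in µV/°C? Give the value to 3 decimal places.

61.900 µV/°C

The quantity depends on a temperature interval, so only the ratio of degree sizes applies; the offset between the scales is irrelevant.
A change of 1°C is a change of 1 K, so per °C the value is 61.9 × 1 = 61.900.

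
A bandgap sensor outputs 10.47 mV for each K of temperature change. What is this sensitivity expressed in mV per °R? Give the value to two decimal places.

The quantity depends on a temperature interval, so only the ratio of degree sizes applies; the offset between the scales is irrelevant.
A change of 1°R is a change of 5/9 K, so per °R the value is 10.47 × 5/9 = 5.82.

5.82 mV per °R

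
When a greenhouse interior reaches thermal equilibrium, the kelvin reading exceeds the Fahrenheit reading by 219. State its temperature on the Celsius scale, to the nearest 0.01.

Let x be the Fahrenheit reading; then the kelvin reading is 5/9·x + 255.372.
(5/9·x + 255.372) - x = 219  ⇒  (-4/9)·x = -36.3722  ⇒  x = 81.8375°F.
In Celsius: (81.8375 - 32) × 5/9 = 27.69°C.

27.69°C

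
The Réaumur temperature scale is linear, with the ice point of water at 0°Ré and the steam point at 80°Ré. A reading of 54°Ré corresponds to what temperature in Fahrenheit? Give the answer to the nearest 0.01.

Linear interpolation between the fixed points: C = (54 - 0) × 100 / (80 - 0) = 67.5000°C.
Then 67.5000 × 1.8 + 32 = 153.50°F.

153.50°F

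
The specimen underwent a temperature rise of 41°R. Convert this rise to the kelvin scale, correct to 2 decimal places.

22.78 K

For a temperature interval the offset drops out; only the factor 5/9 applies.
41 × 5/9 = 22.78.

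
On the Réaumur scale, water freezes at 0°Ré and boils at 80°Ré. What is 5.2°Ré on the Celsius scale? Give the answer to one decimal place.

6.5°C

Linear interpolation between the fixed points: C = (5.2 - 0) × 100 / (80 - 0) = 6.5000°C.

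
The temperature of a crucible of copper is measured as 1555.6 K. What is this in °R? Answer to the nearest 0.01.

2800.08°R

In Celsius: 1555.6 - 273.15 = 1282.4500°C.
In Rankine: 1282.4500 × 1.8 + 491.67 = 2800.08°R.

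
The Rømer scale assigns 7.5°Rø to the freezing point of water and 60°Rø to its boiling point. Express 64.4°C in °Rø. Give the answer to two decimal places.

41.31°Rø

Linearly onto the Rømer scale: 7.5 + (64.4000 / 100) × (60 - 7.5) = 41.31°Rø.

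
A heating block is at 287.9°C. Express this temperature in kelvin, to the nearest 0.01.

In kelvin: 287.9000 + 273.15 = 561.05 K.

561.05 K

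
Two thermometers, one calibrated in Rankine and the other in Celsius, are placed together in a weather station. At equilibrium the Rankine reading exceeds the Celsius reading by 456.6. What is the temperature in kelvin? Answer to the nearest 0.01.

Let x be the Rankine reading; then the Celsius reading is 5/9·x - 273.15.
(5/9·x - 273.15) - x = -456.6  ⇒  (-4/9)·x = -183.45  ⇒  x = 412.7625°R.
In Celsius: (412.7625 - 491.67) × 5/9 = -43.8375°C.
In kelvin: -43.8375 + 273.15 = 229.31 K.

229.31 K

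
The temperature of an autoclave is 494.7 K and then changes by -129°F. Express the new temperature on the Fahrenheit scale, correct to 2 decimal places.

Initial temperature in Celsius: 494.7 - 273.15 = 221.5500°C.
The 129°F change is an interval, so only the factor 5/9 applies: -129 × 5/9 = -71.6667°C.
Final Celsius temperature: 221.5500 - 71.6667 = 149.8833°C.
In Fahrenheit: 149.8833 × 1.8 + 32 = 301.79°F.

301.79°F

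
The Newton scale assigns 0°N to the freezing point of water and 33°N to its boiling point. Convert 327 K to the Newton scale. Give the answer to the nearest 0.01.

17.77°N

First in Celsius: 327 - 273.15 = 53.8500°C.
Linearly onto the Newton scale: 0 + (53.8500 / 100) × (33 - 0) = 17.77°N.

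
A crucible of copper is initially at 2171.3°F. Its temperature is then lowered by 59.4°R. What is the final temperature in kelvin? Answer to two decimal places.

1428.65 K

Initial temperature in Celsius: (2171.3 - 32) × 5/9 = 1188.5000°C.
The 59.4°R change is an interval, so only the factor 5/9 applies: -59.4 × 5/9 = -33.0000°C.
Final Celsius temperature: 1188.5000 - 33.0000 = 1155.5000°C.
In kelvin: 1155.5000 + 273.15 = 1428.65 K.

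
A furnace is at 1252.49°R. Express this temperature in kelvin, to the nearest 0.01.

In Celsius: (1252.49 - 491.67) × 5/9 = 422.6778°C.
In kelvin: 422.6778 + 273.15 = 695.83 K.

695.83 K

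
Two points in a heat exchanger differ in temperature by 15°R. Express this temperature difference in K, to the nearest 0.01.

Only the scale ratio 5/9 matters for a change in temperature.
15 × 5/9 = 8.33.

8.33 K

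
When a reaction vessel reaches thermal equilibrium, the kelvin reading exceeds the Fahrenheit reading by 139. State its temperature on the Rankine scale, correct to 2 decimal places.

721.51°R

Let x be the kelvin reading; then the Fahrenheit reading is 1.8·x - 459.67.
(1.8·x - 459.67) - x = -139  ⇒  (0.8)·x = 320.67  ⇒  x = 400.8375 K.
In Celsius: 400.8375 - 273.15 = 127.6875°C.
In Rankine: 127.6875 × 1.8 + 491.67 = 721.51°R.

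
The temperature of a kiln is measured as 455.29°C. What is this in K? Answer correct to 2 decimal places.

728.44 K

In kelvin: 455.2900 + 273.15 = 728.44 K.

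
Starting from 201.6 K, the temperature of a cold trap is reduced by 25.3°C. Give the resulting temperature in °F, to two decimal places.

Initial temperature in Celsius: 201.6 - 273.15 = -71.5500°C.
Final Celsius temperature: -71.5500 - 25.3000 = -96.8500°C.
In Fahrenheit: -96.8500 × 1.8 + 32 = -142.33°F.

-142.33°F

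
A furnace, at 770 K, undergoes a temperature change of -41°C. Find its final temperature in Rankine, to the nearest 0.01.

Initial temperature in Celsius: 770 - 273.15 = 496.8500°C.
Final Celsius temperature: 496.8500 - 41.0000 = 455.8500°C.
In Rankine: 455.8500 × 1.8 + 491.67 = 1312.20°R.

1312.20°R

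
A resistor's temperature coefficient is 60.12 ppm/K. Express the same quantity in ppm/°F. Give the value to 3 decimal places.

33.400 ppm/°F

The quantity depends on a temperature interval, so only the ratio of degree sizes applies; the offset between the scales is irrelevant.
A change of 1°F is a change of 5/9 K, so per °F the value is 60.12 × 5/9 = 33.400.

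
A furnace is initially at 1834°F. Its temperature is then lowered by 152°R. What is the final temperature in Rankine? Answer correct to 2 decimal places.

2141.67°R

Initial temperature in Celsius: (1834 - 32) × 5/9 = 1001.1111°C.
The 152°R change is an interval, so only the factor 5/9 applies: -152 × 5/9 = -84.4444°C.
Final Celsius temperature: 1001.1111 - 84.4444 = 916.6667°C.
In Rankine: 916.6667 × 1.8 + 491.67 = 2141.67°R.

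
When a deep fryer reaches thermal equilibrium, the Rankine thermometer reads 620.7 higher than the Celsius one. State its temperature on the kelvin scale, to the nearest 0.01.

Let x be the Celsius reading; then the Rankine reading is 1.8·x + 491.67.
(1.8·x + 491.67) - x = 620.7  ⇒  (0.8)·x = 129.03  ⇒  x = 161.2875°C.
In kelvin: 161.2875 + 273.15 = 434.44 K.

434.44 K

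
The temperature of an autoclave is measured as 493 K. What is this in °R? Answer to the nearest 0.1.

In Celsius: 493 - 273.15 = 219.8500°C.
In Rankine: 219.8500 × 1.8 + 491.67 = 887.4°R.

887.4°R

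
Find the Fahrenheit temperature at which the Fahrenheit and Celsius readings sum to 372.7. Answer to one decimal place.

251.0°F

Let F be the Fahrenheit reading. The Celsius reading is C = 5/9·F - 17.7778.
Require F + C = 372.7: (14/9)·F - 17.7778 = 372.7.
F = (372.7 + 17.7778) / (14/9) = 251.0.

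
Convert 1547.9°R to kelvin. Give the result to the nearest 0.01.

In Celsius: (1547.9 - 491.67) × 5/9 = 586.7944°C.
In kelvin: 586.7944 + 273.15 = 859.94 K.

859.94 K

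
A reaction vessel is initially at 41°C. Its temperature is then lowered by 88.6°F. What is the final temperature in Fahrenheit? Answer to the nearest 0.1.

The 88.6°F change is an interval, so only the factor 5/9 applies: -88.6 × 5/9 = -49.2222°C.
Final Celsius temperature: 41.0000 - 49.2222 = -8.2222°C.
In Fahrenheit: -8.2222 × 1.8 + 32 = 17.2°F.

17.2°F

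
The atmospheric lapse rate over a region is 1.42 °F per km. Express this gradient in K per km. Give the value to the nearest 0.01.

0.79 K/km

Since only a temperature interval is involved, the additive offset between the scales drops out.
A change of 1°F is a change of 5/9 K, so 1.42 × 5/9 = 0.79.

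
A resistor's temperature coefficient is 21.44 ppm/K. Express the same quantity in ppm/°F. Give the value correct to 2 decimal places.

Since only a temperature interval is involved, the additive offset between the scales drops out.
A change of 1°F is a change of 5/9 K, so per °F the value is 21.44 × 5/9 = 11.91.

11.91 ppm/°F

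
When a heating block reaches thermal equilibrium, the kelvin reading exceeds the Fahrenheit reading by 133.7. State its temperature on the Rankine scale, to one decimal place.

Let x be the kelvin reading; then the Fahrenheit reading is 1.8·x - 459.67.
(1.8·x - 459.67) - x = -133.7  ⇒  (0.8)·x = 325.97  ⇒  x = 407.4625 K.
In Celsius: 407.4625 - 273.15 = 134.3125°C.
In Rankine: 134.3125 × 1.8 + 491.67 = 733.4°R.

733.4°R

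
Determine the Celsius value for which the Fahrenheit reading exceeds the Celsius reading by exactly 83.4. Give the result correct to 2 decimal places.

Let C be the Celsius reading. The Fahrenheit reading is F = 1.8·C + 32.
Require F - C = 83.4: (0.8)·C + 32 = 83.4.
C = (83.4 - 32) / (0.8) = 64.25.

64.25°C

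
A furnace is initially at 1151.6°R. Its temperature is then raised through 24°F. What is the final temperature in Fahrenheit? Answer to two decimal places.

715.93°F

Initial temperature in Celsius: (1151.6 - 491.67) × 5/9 = 366.6278°C.
The 24°F change is an interval, so only the factor 5/9 applies: +24 × 5/9 = +13.3333°C.
Final Celsius temperature: 366.6278 + 13.3333 = 379.9611°C.
In Fahrenheit: 379.9611 × 1.8 + 32 = 715.93°F.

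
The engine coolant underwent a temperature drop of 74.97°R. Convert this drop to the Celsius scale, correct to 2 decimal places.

41.65°C

An interval of 1°R corresponds to 5/9°C.
74.97 × 5/9 = 41.65.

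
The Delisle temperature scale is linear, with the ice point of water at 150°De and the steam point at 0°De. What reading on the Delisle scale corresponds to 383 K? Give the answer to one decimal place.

-14.8°De

First in Celsius: 383 - 273.15 = 109.8500°C.
Linearly onto the Delisle scale: 150 + (109.8500 / 100) × (0 - 150) = -14.8°De.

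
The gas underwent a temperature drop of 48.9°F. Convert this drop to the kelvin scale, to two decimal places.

27.17 K

An interval of 1°F corresponds to 5/9 K.
48.9 × 5/9 = 27.17.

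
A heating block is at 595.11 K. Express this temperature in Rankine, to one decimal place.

1071.2°R

In Celsius: 595.11 - 273.15 = 321.9600°C.
In Rankine: 321.9600 × 1.8 + 491.67 = 1071.2°R.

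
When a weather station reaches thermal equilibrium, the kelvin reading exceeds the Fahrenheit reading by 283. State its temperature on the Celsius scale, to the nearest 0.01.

Let x be the Fahrenheit reading; then the kelvin reading is 5/9·x + 255.372.
(5/9·x + 255.372) - x = 283  ⇒  (-4/9)·x = 27.6278  ⇒  x = -62.1625°F.
In Celsius: (-62.1625 - 32) × 5/9 = -52.31°C.

-52.31°C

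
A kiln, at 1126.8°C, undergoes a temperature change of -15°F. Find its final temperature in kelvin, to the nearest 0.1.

The 15°F change is an interval, so only the factor 5/9 applies: -15 × 5/9 = -8.3333°C.
Final Celsius temperature: 1126.8000 - 8.3333 = 1118.4667°C.
In kelvin: 1118.4667 + 273.15 = 1391.6 K.

1391.6 K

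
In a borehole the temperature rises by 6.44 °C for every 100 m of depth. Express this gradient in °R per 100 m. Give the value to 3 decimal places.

Since only a temperature interval is involved, the additive offset between the scales drops out.
A change of 1°C is a change of 1.8°R, so 6.44 × 1.8 = 11.592.

11.592 °R/100 m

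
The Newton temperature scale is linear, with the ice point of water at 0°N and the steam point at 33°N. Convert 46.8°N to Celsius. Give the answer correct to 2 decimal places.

Linear interpolation between the fixed points: C = (46.8 - 0) × 100 / (33 - 0) = 141.8182°C.

141.82°C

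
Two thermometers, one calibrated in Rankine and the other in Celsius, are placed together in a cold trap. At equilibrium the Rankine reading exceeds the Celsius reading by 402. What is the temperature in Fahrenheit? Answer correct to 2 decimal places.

Let x be the Rankine reading; then the Celsius reading is 5/9·x - 273.15.
(5/9·x - 273.15) - x = -402  ⇒  (-4/9)·x = -128.85  ⇒  x = 289.9125°R.
In Celsius: (289.9125 - 491.67) × 5/9 = -112.0875°C.
In Fahrenheit: -112.0875 × 1.8 + 32 = -169.76°F.

-169.76°F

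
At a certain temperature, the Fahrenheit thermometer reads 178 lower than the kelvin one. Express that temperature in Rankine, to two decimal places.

Let x be the kelvin reading; then the Fahrenheit reading is 1.8·x - 459.67.
(1.8·x - 459.67) - x = -178  ⇒  (0.8)·x = 281.67  ⇒  x = 352.0875 K.
In Celsius: 352.0875 - 273.15 = 78.9375°C.
In Rankine: 78.9375 × 1.8 + 491.67 = 633.76°R.

633.76°R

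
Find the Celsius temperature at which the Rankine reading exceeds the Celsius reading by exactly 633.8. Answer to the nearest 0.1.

Let C be the Celsius reading. The Rankine reading is R = 1.8·C + 491.67.
Require R - C = 633.8: (0.8)·C + 491.67 = 633.8.
C = (633.8 - 491.67) / (0.8) = 177.7.

177.7°C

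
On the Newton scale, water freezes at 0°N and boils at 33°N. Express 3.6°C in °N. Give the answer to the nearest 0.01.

Linearly onto the Newton scale: 0 + (3.6000 / 100) × (33 - 0) = 1.19°N.

1.19°N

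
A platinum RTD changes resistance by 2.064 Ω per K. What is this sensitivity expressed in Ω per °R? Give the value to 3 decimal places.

1.147 Ω per °R

The quantity depends on a temperature interval, so only the ratio of degree sizes applies; the offset between the scales is irrelevant.
A change of 1°R is a change of 5/9 K, so per °R the value is 2.064 × 5/9 = 1.147.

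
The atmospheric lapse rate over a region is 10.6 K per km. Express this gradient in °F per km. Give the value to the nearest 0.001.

19.080 °F/km

Since only a temperature interval is involved, the additive offset between the scales drops out.
A change of 1 K is a change of 1.8°F, so 10.6 × 1.8 = 19.080.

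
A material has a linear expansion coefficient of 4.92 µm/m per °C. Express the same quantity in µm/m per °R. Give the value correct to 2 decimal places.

2.73 µm/m per °R

Since only a temperature interval is involved, the additive offset between the scales drops out.
A change of 1°R is a change of 5/9°C, so per °R the value is 4.92 × 5/9 = 2.73.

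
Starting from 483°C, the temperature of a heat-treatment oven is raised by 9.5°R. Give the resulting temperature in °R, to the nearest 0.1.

The 9.5°R change is an interval, so only the factor 5/9 applies: +9.5 × 5/9 = +5.2778°C.
Final Celsius temperature: 483.0000 + 5.2778 = 488.2778°C.
In Rankine: 488.2778 × 1.8 + 491.67 = 1370.6°R.

1370.6°R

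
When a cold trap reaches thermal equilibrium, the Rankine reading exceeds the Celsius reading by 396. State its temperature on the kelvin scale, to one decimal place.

153.6 K

Let x be the Rankine reading; then the Celsius reading is 5/9·x - 273.15.
(5/9·x - 273.15) - x = -396  ⇒  (-4/9)·x = -122.85  ⇒  x = 276.4125°R.
In Celsius: (276.4125 - 491.67) × 5/9 = -119.5875°C.
In kelvin: -119.5875 + 273.15 = 153.6 K.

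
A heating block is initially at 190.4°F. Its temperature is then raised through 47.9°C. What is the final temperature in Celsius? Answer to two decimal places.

Initial temperature in Celsius: (190.4 - 32) × 5/9 = 88.0000°C.
Final Celsius temperature: 88.0000 + 47.9000 = 135.9000°C.

135.90°C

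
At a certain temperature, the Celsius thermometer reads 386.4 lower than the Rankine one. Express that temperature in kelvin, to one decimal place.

141.6 K

Let x be the Rankine reading; then the Celsius reading is 5/9·x - 273.15.
(5/9·x - 273.15) - x = -386.4  ⇒  (-4/9)·x = -113.25  ⇒  x = 254.8125°R.
In Celsius: (254.8125 - 491.67) × 5/9 = -131.5875°C.
In kelvin: -131.5875 + 273.15 = 141.6 K.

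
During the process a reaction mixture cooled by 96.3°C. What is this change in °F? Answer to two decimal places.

Only the scale ratio 1.8 matters for a change in temperature.
96.3 × 1.8 = 173.34.

173.34°F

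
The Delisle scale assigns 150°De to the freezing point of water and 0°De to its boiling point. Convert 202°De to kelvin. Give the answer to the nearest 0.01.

238.48 K

Linear interpolation between the fixed points: C = (202 - 150) × 100 / (0 - 150) = -34.6667°C.
Then -34.6667 + 273.15 = 238.48 K.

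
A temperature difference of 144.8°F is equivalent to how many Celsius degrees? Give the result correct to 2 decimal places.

80.44°C

For a temperature interval the offset drops out; only the factor 5/9 applies.
144.8 × 5/9 = 80.44.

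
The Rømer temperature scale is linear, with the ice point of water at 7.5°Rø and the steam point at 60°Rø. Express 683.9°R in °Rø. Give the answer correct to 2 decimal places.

First in Celsius: (683.9 - 491.67) × 5/9 = 106.7944°C.
Linearly onto the Rømer scale: 7.5 + (106.7944 / 100) × (60 - 7.5) = 63.57°Rø.

63.57°Rø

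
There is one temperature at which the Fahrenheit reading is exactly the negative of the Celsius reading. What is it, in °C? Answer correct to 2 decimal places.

-11.43°C

Let C be the Celsius reading. The Fahrenheit reading is F = 1.8·C + 32.
Require F = -1·C: 1.8·C + 32 = -1·C.
(2.8)·C = -32  ⇒  C = -11.43.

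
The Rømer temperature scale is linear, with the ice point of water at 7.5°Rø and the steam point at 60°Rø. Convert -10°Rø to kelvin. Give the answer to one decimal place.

Linear interpolation between the fixed points: C = (-10 - 7.5) × 100 / (60 - 7.5) = -33.3333°C.
Then -33.3333 + 273.15 = 239.8 K.

239.8 K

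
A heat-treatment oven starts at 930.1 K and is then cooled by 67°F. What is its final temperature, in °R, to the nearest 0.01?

Initial temperature in Celsius: 930.1 - 273.15 = 656.9500°C.
The 67°F change is an interval, so only the factor 5/9 applies: -67 × 5/9 = -37.2222°C.
Final Celsius temperature: 656.9500 - 37.2222 = 619.7278°C.
In Rankine: 619.7278 × 1.8 + 491.67 = 1607.18°R.

1607.18°R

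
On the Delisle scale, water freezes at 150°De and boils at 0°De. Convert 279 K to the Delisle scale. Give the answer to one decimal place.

First in Celsius: 279 - 273.15 = 5.8500°C.
Linearly onto the Delisle scale: 150 + (5.8500 / 100) × (0 - 150) = 141.2°De.

141.2°De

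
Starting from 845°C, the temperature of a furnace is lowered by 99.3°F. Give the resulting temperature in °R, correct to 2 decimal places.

1913.37°R

The 99.3°F change is an interval, so only the factor 5/9 applies: -99.3 × 5/9 = -55.1667°C.
Final Celsius temperature: 845.0000 - 55.1667 = 789.8333°C.
In Rankine: 789.8333 × 1.8 + 491.67 = 1913.37°R.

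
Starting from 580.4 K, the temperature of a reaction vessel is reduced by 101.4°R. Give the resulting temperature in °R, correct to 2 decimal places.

Initial temperature in Celsius: 580.4 - 273.15 = 307.2500°C.
The 101.4°R change is an interval, so only the factor 5/9 applies: -101.4 × 5/9 = -56.3333°C.
Final Celsius temperature: 307.2500 - 56.3333 = 250.9167°C.
In Rankine: 250.9167 × 1.8 + 491.67 = 943.32°R.

943.32°R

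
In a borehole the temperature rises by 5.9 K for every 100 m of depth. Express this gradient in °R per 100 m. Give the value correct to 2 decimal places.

10.62 °R/100 m

The quantity depends on a temperature interval, so only the ratio of degree sizes applies; the offset between the scales is irrelevant.
A change of 1 K is a change of 1.8°R, so 5.9 × 1.8 = 10.62.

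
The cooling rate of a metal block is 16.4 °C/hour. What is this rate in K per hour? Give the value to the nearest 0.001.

16.400 K/hour

Since only a temperature interval is involved, the additive offset between the scales drops out.
A change of 1°C is a change of 1 K, so 16.4 × 1 = 16.400.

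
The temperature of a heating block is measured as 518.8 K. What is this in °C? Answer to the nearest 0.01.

245.65°C

In Celsius: 518.8 - 273.15 = 245.6500°C.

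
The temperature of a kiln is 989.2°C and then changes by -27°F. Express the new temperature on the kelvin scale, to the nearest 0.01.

1247.35 K

The 27°F change is an interval, so only the factor 5/9 applies: -27 × 5/9 = -15.0000°C.
Final Celsius temperature: 989.2000 - 15.0000 = 974.2000°C.
In kelvin: 974.2000 + 273.15 = 1247.35 K.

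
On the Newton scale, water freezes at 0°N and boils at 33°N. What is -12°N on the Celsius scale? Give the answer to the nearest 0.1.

-36.4°C

Linear interpolation between the fixed points: C = (-12 - 0) × 100 / (33 - 0) = -36.3636°C.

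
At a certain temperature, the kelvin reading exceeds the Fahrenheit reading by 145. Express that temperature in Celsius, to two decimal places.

120.19°C

Let x be the kelvin reading; then the Fahrenheit reading is 1.8·x - 459.67.
(1.8·x - 459.67) - x = -145  ⇒  (0.8)·x = 314.67  ⇒  x = 393.3375 K.
In Celsius: 393.3375 - 273.15 = 120.19°C.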